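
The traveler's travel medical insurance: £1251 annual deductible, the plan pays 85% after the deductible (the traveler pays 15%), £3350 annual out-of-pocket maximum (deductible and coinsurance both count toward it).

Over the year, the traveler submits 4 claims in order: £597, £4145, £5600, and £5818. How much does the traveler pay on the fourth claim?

Claim 1 (£597): all of it applies to the deductible. Traveler pays £597; OOP now £597.
Claim 2 (£4145): £654 to deductible, leaving £3491; traveler's 15% is £523.65. Cost to traveler: £1177.65. OOP to date £1774.65.
Claim 3 (£5600): 15% coinsurance on £5600 = £840. Traveler pays £840; OOP now £2614.65.
Claim 4 (£5818): deductible already satisfied, so traveler's share is 15% × £5818 = £872.70. OOP would hit £3487.35 > £3350, so the cap limits the traveler to £3350 − £2614.65 = £735.35.

£735.35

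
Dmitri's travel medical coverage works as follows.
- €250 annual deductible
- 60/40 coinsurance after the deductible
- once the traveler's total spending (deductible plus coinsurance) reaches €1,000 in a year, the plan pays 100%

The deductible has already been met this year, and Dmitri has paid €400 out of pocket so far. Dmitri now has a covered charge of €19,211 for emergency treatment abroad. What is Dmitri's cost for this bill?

€600

The deductible is already satisfied, so the full bill goes to coinsurance.
40% of €19,211 = €7,684.40 falls to the traveler.
Adding €7,684.40 to the €400 already spent would give €8,084.40, which exceeds the €1,000 cap; the traveler pays just €1,000 − €400 = €600.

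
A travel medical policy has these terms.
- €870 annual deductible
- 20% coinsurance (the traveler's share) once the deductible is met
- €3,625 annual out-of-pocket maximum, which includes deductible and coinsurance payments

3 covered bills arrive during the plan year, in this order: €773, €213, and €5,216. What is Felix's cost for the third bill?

€1,043.20

#1 (€773): all of it applies to the deductible. Traveler owes €773 (running OOP €773).
#2 (€213): €97 to deductible, leaving €116; traveler's 20% is €23.20. Traveler owes €120.20 (running OOP €893.20).
#3 (€5,216): deductible already satisfied, so traveler's share is 20% × €5,216 = €1,043.20. Traveler owes €1,043.20 (running OOP €1,936.40).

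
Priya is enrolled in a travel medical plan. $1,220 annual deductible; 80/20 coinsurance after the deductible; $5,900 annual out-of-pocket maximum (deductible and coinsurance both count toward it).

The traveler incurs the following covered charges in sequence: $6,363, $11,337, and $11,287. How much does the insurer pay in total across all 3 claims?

$23,087

Bill 1, $6,363: $1,220 finishes the deductible; $5,143 goes to coinsurance; 20% of $5,143 = $1,028.60. Cost to traveler: $2,248.60. OOP to date $2,248.60. Plan pays $6,363 − $2,248.60 = $4,114.40.
Bill 2, $11,337: 20% coinsurance on $11,337 = $2,267.40. Traveler pays $2,267.40; OOP now $4,516. Plan pays $11,337 − $2,267.40 = $9,069.60.
Bill 3, $11,287: deductible already satisfied, so traveler's share is 20% × $11,287 = $2,257.40. OOP would hit $6,773.40 > $5,900, so the cap limits the traveler to $5,900 − $4,516 = $1,384. Plan pays $11,287 − $1,384 = $9,903.
Insurer total = bills − traveler's total = $28,987 − $5,900 = $23,087.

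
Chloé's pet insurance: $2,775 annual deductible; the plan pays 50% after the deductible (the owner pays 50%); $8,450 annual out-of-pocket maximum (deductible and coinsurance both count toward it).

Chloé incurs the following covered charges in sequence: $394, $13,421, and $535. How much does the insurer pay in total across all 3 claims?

#1 ($394): entire amount goes to the deductible. Owner owes $394 (running OOP $394). Plan pays $394 − $394 = $0.
#2 ($13,421): $2,381 to deductible, leaving $11,040; coinsurance $11,040 × 50% = $5,520. Cost to owner: $7,901. OOP to date $8,295. Insurer: $13,421 − $7,901 = $5,520.
#3 ($535): deductible already satisfied, so owner's share is 50% × $535 = $267.50. OOP would hit $8,562.50 > $8,450, so the cap limits the owner to $8,450 − $8,295 = $155. Insurer: $535 − $155 = $380.
Insurer total: $0 + $5,520 + $380 = $5,900.

$5,900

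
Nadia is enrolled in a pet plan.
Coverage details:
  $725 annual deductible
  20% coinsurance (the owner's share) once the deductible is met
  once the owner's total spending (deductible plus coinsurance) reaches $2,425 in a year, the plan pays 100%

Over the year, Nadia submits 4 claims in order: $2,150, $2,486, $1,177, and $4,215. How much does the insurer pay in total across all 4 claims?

#1 ($2,150): deductible takes $725, $1,425 remains; 20% of $1,425 = $285. Owner owes $1,010 (running OOP $1,010). Insurer: $2,150 − $1,010 = $1,140.
#2 ($2,486): 20% coinsurance on $2,486 = $497.20. Owner pays $497.20; OOP now $1,507.20. Insurer: $2,486 − $497.20 = $1,988.80.
#3 ($1,177): 20% coinsurance on $1,177 = $235.40. Owner pays $235.40; OOP now $1,742.60. Plan pays $1,177 − $235.40 = $941.60.
#4 ($4,215): 20% coinsurance on $4,215 = $843. Adding that to $1,742.60 gives $2,585.60, past the $2,425 cap; owner pays only $2,425 − $1,742.60 = $682.40. Insurer: $4,215 − $682.40 = $3,532.60.
Insurer total = bills − owner's total = $10,028 − $2,425 = $7,603.

$7,603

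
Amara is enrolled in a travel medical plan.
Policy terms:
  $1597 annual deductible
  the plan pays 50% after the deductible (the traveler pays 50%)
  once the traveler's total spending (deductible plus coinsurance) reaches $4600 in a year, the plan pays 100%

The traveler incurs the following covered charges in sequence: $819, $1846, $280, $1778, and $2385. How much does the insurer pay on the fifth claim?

$1192.50

#1 ($819): entire amount goes to the deductible. Traveler owes $819 (running OOP $819). Insurer: $819 − $819 = $0.
#2 ($1846): $778 to deductible, leaving $1068; coinsurance $1068 × 50% = $534. Traveler pays $1312; OOP now $2131. Plan pays $1846 − $1312 = $534.
#3 ($280): deductible already satisfied, so traveler's share is 50% × $280 = $140. Cost to traveler: $140. OOP to date $2271. Insurer: $280 − $140 = $140.
#4 ($1778): deductible met; 50% of $1778 = $889. Traveler owes $889 (running OOP $3160). Plan pays $1778 − $889 = $889.
#5 ($2385): 50% coinsurance on $2385 = $1192.50. Cost to traveler: $1192.50. OOP to date $4352.50. Insurer: $2385 − $1192.50 = $1192.50.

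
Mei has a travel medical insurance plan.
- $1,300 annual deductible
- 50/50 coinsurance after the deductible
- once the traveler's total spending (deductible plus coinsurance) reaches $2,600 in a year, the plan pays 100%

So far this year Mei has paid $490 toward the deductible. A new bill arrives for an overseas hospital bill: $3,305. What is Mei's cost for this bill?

$2,057.50

Deductible still to meet: $1,300 − $490 = $810.
The remaining $2,495 (= $3,305 − $810) moves to coinsurance.
Traveler's 50% share of $2,495 is $1,247.50.
That puts the traveler's cost at $810 + $1,247.50 = $2,057.50 before any cap.
Year-to-date out-of-pocket becomes $490 + $2,057.50 = $2,547.50, still under the $2,600 maximum, so no cap applies.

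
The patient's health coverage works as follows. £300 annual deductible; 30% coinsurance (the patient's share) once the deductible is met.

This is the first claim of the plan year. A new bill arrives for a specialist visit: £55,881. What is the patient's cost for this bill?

£16,974.30

The full £300 deductible is still open; £300 of this bill applies to it.
The remaining £55,581 (= £55,881 − £300) moves to coinsurance.
Coinsurance: £55,581 × 30% = £16,674.30.
So the patient owes £300 + £16,674.30 = £16,974.30.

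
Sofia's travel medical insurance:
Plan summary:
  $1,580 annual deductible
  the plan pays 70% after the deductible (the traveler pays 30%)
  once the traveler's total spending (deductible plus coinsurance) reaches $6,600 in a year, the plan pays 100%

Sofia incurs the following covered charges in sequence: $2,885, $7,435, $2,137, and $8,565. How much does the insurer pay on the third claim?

Bill 1, $2,885: $1,580 finishes the deductible; $1,305 goes to coinsurance; traveler's 30% is $391.50. Cost to traveler: $1,971.50. OOP to date $1,971.50. Plan pays $2,885 − $1,971.50 = $913.50.
Bill 2, $7,435: deductible met; 30% of $7,435 = $2,230.50. Cost to traveler: $2,230.50. OOP to date $4,202. Insurer: $7,435 − $2,230.50 = $5,204.50.
Bill 3, $2,137: 30% coinsurance on $2,137 = $641.10. Traveler owes $641.10 (running OOP $4,843.10). Plan pays $2,137 − $641.10 = $1,495.90.

$1,495.90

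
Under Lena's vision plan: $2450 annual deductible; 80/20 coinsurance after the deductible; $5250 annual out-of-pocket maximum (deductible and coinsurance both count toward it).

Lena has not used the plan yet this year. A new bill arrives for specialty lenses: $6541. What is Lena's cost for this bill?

Nothing has been paid toward the $2450 deductible, so the first $2450 of this charge is applied there.
After the $2450 deductible portion, $6541 − $2450 = $4091 is subject to coinsurance.
20% of $4091 = $818.20 falls to the member.
Member responsibility before any cap: $2450 + $818.20 = $3268.20.
Year-to-date out-of-pocket becomes $0 + $3268.20 = $3268.20, still under the $5250 maximum, so no cap applies.

$3268.20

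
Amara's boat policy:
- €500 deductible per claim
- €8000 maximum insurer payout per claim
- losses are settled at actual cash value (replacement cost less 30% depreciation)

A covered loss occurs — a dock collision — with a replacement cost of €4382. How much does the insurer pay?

€2567.40

Actual cash value after 30% depreciation: €4382 × 70% = €3067.40.
Subtract the deductible: €3067.40 − €500 = €2567.40.
That's under the €8000 cap, so the insurer reimburses the full €2567.40.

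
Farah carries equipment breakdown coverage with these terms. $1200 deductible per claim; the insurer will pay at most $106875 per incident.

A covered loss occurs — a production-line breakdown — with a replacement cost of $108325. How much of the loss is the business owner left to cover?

After the deductible, $108325 − $1200 = $107125 remains.
Since $107125 > $106875, the payout is capped at $106875.
Business owner's share is the uncovered remainder: $108325 − $106875 = $1450.

$1450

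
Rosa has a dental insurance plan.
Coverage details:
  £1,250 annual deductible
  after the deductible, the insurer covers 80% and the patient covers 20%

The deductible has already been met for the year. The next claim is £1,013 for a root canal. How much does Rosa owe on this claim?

£202.60

The deductible is already satisfied, so the full bill goes to coinsurance.
20% of £1,013 = £202.60 falls to the patient.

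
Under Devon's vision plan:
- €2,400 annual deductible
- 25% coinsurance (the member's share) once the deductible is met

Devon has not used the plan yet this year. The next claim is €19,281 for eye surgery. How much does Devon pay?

€6,620.25

Nothing has been paid toward the €2,400 deductible, so the first €2,400 of this charge is applied there.
After the €2,400 deductible portion, €19,281 − €2,400 = €16,881 is subject to coinsurance.
25% of €16,881 = €4,220.25 falls to the member.
Member responsibility: €2,400 + €4,220.25 = €6,620.25.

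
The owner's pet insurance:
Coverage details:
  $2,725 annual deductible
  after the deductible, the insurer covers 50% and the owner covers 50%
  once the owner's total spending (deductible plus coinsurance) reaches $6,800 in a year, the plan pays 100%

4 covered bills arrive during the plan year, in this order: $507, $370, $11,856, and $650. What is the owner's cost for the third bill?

Claim 1 — $507: all of it applies to the deductible. Owner owes $507 (running OOP $507).
Claim 2 — $370: all of it applies to the deductible. Owner owes $370 (running OOP $877).
Claim 3 — $11,856: deductible takes $1,848, $10,008 remains; coinsurance $10,008 × 50% = $5,004. Deductible plus coinsurance: $1,848 + $5,004 = $6,852. That would push OOP to $7,729, over the $6,800 cap, so owner pays $6,800 − $877 = $5,923.

$5,923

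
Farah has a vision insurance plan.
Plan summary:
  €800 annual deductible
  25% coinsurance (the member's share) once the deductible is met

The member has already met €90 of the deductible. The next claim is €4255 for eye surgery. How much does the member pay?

Remaining deductible: €800 − €90 = €710.
That leaves €4255 − €710 = €3545 for coinsurance.
Coinsurance: €3545 × 25% = €886.25.
Member responsibility: €710 + €886.25 = €1596.25.

€1596.25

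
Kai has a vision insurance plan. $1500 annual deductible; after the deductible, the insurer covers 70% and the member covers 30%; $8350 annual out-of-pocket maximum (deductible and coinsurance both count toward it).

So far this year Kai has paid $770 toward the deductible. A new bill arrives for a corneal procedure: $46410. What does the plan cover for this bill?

$38830

$770 of the $1500 deductible is already met, leaving $730.
After the $730 deductible portion, $46410 − $730 = $45680 is subject to coinsurance.
Coinsurance: $45680 × 30% = $13704.
Member responsibility before any cap: $730 + $13704 = $14434.
That would bring total out-of-pocket to $15204, past the $8350 cap. The member is capped at $8350 − $770 = $7580 on this claim.
Insurer pays the balance: $46410 − $7580 = $38830.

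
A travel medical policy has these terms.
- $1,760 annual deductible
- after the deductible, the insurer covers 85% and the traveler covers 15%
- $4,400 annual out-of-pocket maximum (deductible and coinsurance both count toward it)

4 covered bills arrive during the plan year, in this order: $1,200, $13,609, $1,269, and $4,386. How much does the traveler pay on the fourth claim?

$492.30

#1 ($1,200): all of it applies to the deductible. Cost to traveler: $1,200. OOP to date $1,200.
#2 ($13,609): deductible takes $560, $13,049 remains; coinsurance $13,049 × 15% = $1,957.35. Cost to traveler: $2,517.35. OOP to date $3,717.35.
#3 ($1,269): deductible already satisfied, so traveler's share is 15% × $1,269 = $190.35. Traveler owes $190.35 (running OOP $3,907.70).
#4 ($4,386): 15% coinsurance on $4,386 = $657.90. That would push OOP to $4,565.60, over the $4,400 cap, so traveler pays $4,400 − $3,907.70 = $492.30.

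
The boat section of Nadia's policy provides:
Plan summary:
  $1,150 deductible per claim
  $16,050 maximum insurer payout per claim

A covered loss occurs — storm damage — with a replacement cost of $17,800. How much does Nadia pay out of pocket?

$1,750

After the deductible, $17,800 − $1,150 = $16,650 remains.
Since $16,650 > $16,050, the payout is capped at $16,050.
Owner's share is the uncovered remainder: $17,800 − $16,050 = $1,750.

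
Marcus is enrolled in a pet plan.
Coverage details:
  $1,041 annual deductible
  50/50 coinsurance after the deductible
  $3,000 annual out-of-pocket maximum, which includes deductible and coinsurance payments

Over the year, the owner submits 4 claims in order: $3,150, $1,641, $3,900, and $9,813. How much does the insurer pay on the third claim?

Claim 1 — $3,150: $1,041 finishes the deductible; $2,109 goes to coinsurance; 50% of $2,109 = $1,054.50. Owner owes $2,095.50 (running OOP $2,095.50). Insurer: $3,150 − $2,095.50 = $1,054.50.
Claim 2 — $1,641: 50% coinsurance on $1,641 = $820.50. Cost to owner: $820.50. OOP to date $2,916. Insurer: $1,641 − $820.50 = $820.50.
Claim 3 — $3,900: deductible met; 50% of $3,900 = $1,950. That would push OOP to $4,866, over the $3,000 cap, so owner pays $3,000 − $2,916 = $84. Insurer: $3,900 − $84 = $3,816.

$3,816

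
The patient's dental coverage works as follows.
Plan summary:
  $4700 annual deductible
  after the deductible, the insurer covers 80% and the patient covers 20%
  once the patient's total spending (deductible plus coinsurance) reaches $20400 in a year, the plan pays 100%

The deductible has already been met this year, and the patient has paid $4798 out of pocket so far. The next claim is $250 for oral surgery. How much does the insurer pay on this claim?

$200

With the deductible met, the entire $250 is subject to coinsurance.
Patient's 20% share of $250 is $50.
Total out-of-pocket so far would be $4798 + $50 = $4848, below the $20400 cap — no reduction.
The plan picks up $250 − $50 = $200.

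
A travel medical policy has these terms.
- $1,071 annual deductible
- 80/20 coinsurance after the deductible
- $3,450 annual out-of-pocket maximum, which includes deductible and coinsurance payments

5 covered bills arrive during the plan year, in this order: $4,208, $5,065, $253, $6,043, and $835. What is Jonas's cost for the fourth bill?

Claim 1 — $4,208: $1,071 to deductible, leaving $3,137; traveler's 20% is $627.40. Traveler pays $1,698.40; OOP now $1,698.40.
Claim 2 — $5,065: 20% coinsurance on $5,065 = $1,013. Traveler owes $1,013 (running OOP $2,711.40).
Claim 3 — $253: 20% coinsurance on $253 = $50.60. Traveler owes $50.60 (running OOP $2,762).
Claim 4 — $6,043: 20% coinsurance on $6,043 = $1,208.60. OOP would hit $3,970.60 > $3,450, so the cap limits the traveler to $3,450 − $2,762 = $688.

$688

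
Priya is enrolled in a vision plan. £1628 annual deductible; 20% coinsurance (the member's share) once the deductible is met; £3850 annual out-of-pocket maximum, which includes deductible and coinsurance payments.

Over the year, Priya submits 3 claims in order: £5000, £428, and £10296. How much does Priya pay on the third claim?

£1462

#1 (£5000): £1628 finishes the deductible; £3372 goes to coinsurance; member's 20% is £674.40. Member pays £2302.40; OOP now £2302.40.
#2 (£428): deductible already satisfied, so member's share is 20% × £428 = £85.60. Member owes £85.60 (running OOP £2388).
#3 (£10296): deductible met; 20% of £10296 = £2059.20. OOP would hit £4447.20 > £3850, so the cap limits the member to £3850 − £2388 = £1462.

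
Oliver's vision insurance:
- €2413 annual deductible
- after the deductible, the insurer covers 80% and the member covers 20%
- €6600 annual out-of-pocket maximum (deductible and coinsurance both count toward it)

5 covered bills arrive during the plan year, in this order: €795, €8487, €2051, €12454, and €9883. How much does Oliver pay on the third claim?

Bill 1, €795: fully absorbed by the deductible. Member owes €795 (running OOP €795).
Bill 2, €8487: €1618 to deductible, leaving €6869; member's 20% is €1373.80. Cost to member: €2991.80. OOP to date €3786.80.
Bill 3, €2051: deductible already satisfied, so member's share is 20% × €2051 = €410.20. Member pays €410.20; OOP now €4197.

€410.20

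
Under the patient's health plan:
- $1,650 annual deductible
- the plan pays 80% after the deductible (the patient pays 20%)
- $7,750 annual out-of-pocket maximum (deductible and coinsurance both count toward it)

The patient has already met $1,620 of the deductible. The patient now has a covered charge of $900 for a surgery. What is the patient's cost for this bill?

$204

Deductible still to meet: $1,650 − $1,620 = $30.
The remaining $870 (= $900 − $30) moves to coinsurance.
20% of $870 = $174 falls to the patient.
That puts the patient's cost at $30 + $174 = $204 before any cap.
Total out-of-pocket so far would be $1,620 + $204 = $1,824, below the $7,750 cap — no reduction.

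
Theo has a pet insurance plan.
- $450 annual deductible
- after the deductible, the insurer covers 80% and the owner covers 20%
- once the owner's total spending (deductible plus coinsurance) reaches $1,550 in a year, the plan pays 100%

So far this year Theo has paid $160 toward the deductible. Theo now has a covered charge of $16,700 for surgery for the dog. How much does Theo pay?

$1,390

$160 of the $450 deductible is already met, leaving $290.
That leaves $16,700 − $290 = $16,410 for coinsurance.
Coinsurance: $16,410 × 20% = $3,282.
That puts the owner's cost at $290 + $3,282 = $3,572 before any cap.
Adding $3,572 to the $160 already spent would give $3,732, which exceeds the $1,550 cap; the owner pays just $1,550 − $160 = $1,390.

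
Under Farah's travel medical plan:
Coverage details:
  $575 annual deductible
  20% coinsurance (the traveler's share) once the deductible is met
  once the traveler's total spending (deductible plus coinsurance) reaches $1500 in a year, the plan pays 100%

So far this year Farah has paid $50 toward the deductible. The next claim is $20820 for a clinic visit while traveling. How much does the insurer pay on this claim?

Deductible still to meet: $575 − $50 = $525.
After the $525 deductible portion, $20820 − $525 = $20295 is subject to coinsurance.
Coinsurance: $20295 × 20% = $4059.
Traveler responsibility before any cap: $525 + $4059 = $4584.
That would bring total out-of-pocket to $4634, past the $1500 cap. The traveler is capped at $1500 − $50 = $1450 on this claim.
Insurer pays the balance: $20820 − $1450 = $19370.

$19370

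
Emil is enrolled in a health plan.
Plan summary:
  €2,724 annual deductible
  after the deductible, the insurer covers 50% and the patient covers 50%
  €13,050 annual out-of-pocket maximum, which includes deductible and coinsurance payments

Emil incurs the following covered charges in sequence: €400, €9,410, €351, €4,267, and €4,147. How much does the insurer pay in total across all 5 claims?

Claim 1 — €400: all of it applies to the deductible. Patient owes €400 (running OOP €400). Plan pays €400 − €400 = €0.
Claim 2 — €9,410: deductible takes €2,324, €7,086 remains; coinsurance €7,086 × 50% = €3,543. Cost to patient: €5,867. OOP to date €6,267. Insurer: €9,410 − €5,867 = €3,543.
Claim 3 — €351: 50% coinsurance on €351 = €175.50. Patient pays €175.50; OOP now €6,442.50. Plan pays €351 − €175.50 = €175.50.
Claim 4 — €4,267: 50% coinsurance on €4,267 = €2,133.50. Patient pays €2,133.50; OOP now €8,576. Insurer: €4,267 − €2,133.50 = €2,133.50.
Claim 5 — €4,147: 50% coinsurance on €4,147 = €2,073.50. Patient owes €2,073.50 (running OOP €10,649.50). Insurer: €4,147 − €2,073.50 = €2,073.50.
Insurer total = bills − patient's total = €18,575 − €10,649.50 = €7,925.50.

€7,925.50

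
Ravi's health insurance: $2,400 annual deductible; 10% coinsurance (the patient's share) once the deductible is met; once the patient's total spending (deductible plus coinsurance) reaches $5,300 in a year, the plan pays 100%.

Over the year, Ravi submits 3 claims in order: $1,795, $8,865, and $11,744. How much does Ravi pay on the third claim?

Claim 1 — $1,795: entire amount goes to the deductible. Cost to patient: $1,795. OOP to date $1,795.
Claim 2 — $8,865: $605 to deductible, leaving $8,260; coinsurance $8,260 × 10% = $826. Cost to patient: $1,431. OOP to date $3,226.
Claim 3 — $11,744: 10% coinsurance on $11,744 = $1,174.40. Patient owes $1,174.40 (running OOP $4,400.40).

$1,174.40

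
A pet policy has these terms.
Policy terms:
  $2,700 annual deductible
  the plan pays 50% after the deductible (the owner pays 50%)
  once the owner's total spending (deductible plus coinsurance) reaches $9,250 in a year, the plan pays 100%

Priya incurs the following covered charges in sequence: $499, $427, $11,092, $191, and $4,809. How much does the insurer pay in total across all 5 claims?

Claim 1 — $499: fully absorbed by the deductible. Owner owes $499 (running OOP $499). Insurer: $499 − $499 = $0.
Claim 2 — $427: fully absorbed by the deductible. Cost to owner: $427. OOP to date $926. Plan pays $427 − $427 = $0.
Claim 3 — $11,092: deductible takes $1,774, $9,318 remains; coinsurance $9,318 × 50% = $4,659. Owner owes $6,433 (running OOP $7,359). Plan pays $11,092 − $6,433 = $4,659.
Claim 4 — $191: 50% coinsurance on $191 = $95.50. Cost to owner: $95.50. OOP to date $7,454.50. Plan pays $191 − $95.50 = $95.50.
Claim 5 — $4,809: 50% coinsurance on $4,809 = $2,404.50. That would push OOP to $9,859, over the $9,250 cap, so owner pays $9,250 − $7,454.50 = $1,795.50. Insurer: $4,809 − $1,795.50 = $3,013.50.
Insurer total = bills − owner's total = $17,018 − $9,250 = $7,768.

$7,768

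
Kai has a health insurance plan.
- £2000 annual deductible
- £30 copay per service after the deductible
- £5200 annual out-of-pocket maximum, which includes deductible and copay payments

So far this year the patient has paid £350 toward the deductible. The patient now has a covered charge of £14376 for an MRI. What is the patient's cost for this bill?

Deductible still to meet: £2000 − £350 = £1650.
That leaves £14376 − £1650 = £12726 for the copay.
Copay on this service: £30.
So the patient owes £1650 + £30 = £1680 before any cap.
Total out-of-pocket so far would be £350 + £1680 = £2030, below the £5200 cap — no reduction.

£1680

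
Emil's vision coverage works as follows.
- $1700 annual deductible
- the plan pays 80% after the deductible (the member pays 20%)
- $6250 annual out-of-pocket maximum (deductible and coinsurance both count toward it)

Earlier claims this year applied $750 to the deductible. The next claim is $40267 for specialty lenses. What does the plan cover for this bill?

$34767

Remaining deductible: $1700 − $750 = $950.
The remaining $39317 (= $40267 − $950) moves to coinsurance.
Member's 20% share of $39317 is $7863.40.
So the member owes $950 + $7863.40 = $8813.40 before any cap.
That would bring total out-of-pocket to $9563.40, past the $6250 cap. The member is capped at $6250 − $750 = $5500 on this claim.
The insurer covers the remainder: $40267 − $5500 = $34767.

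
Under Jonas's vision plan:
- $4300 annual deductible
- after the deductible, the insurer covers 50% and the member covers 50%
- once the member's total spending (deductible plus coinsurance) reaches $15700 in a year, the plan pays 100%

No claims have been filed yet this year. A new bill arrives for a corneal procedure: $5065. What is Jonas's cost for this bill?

Nothing has been paid toward the $4300 deductible, so the first $4300 of this charge is applied there.
After the $4300 deductible portion, $5065 − $4300 = $765 is subject to coinsurance.
Member's 50% share of $765 is $382.50.
So the member owes $4300 + $382.50 = $4682.50 before any cap.
Year-to-date out-of-pocket becomes $0 + $4682.50 = $4682.50, still under the $15700 maximum, so no cap applies.

$4682.50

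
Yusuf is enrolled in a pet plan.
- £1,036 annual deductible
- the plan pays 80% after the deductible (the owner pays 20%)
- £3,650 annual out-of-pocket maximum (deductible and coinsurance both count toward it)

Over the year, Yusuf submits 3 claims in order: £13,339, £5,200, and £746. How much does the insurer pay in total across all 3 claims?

Claim 1 (£13,339): £1,036 finishes the deductible; £12,303 goes to coinsurance; 20% of £12,303 = £2,460.60. Owner pays £3,496.60; OOP now £3,496.60. Insurer: £13,339 − £3,496.60 = £9,842.40.
Claim 2 (£5,200): 20% coinsurance on £5,200 = £1,040. OOP would hit £4,536.60 > £3,650, so the cap limits the owner to £3,650 − £3,496.60 = £153.40. Plan pays £5,200 − £153.40 = £5,046.60.
Claim 3 (£746): deductible met; 20% of £746 = £149.20. Adding that to £3,650 gives £3,799.20, past the £3,650 cap; owner pays only £3,650 − £3,650 = £0. Insurer: £746 − £0 = £746.
Insurer total: £9,842.40 + £5,046.60 + £746 = £15,635.

£15,635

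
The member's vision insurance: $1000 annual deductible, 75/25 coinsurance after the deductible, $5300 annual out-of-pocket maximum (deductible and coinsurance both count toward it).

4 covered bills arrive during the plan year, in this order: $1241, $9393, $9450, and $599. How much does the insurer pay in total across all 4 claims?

$15383

Claim 1 — $1241: deductible takes $1000, $241 remains; member's 25% is $60.25. Member pays $1060.25; OOP now $1060.25. Insurer: $1241 − $1060.25 = $180.75.
Claim 2 — $9393: deductible met; 25% of $9393 = $2348.25. Member pays $2348.25; OOP now $3408.50. Insurer: $9393 − $2348.25 = $7044.75.
Claim 3 — $9450: deductible already satisfied, so member's share is 25% × $9450 = $2362.50. Adding that to $3408.50 gives $5771, past the $5300 cap; member pays only $5300 − $3408.50 = $1891.50. Insurer: $9450 − $1891.50 = $7558.50.
Claim 4 — $599: deductible met; 25% of $599 = $149.75. OOP would hit $5449.75 > $5300, so the cap limits the member to $5300 − $5300 = $0. Plan pays $599 − $0 = $599.
Insurer total = bills − member's total = $20683 − $5300 = $15383.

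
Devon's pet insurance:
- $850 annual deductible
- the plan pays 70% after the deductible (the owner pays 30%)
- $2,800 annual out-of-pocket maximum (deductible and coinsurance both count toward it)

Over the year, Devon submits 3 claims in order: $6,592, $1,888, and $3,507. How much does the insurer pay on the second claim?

Claim 1 ($6,592): deductible takes $850, $5,742 remains; owner's 30% is $1,722.60. Cost to owner: $2,572.60. OOP to date $2,572.60. Plan pays $6,592 − $2,572.60 = $4,019.40.
Claim 2 ($1,888): 30% coinsurance on $1,888 = $566.40. That would push OOP to $3,139, over the $2,800 cap, so owner pays $2,800 − $2,572.60 = $227.40. Plan pays $1,888 − $227.40 = $1,660.60.

$1,660.60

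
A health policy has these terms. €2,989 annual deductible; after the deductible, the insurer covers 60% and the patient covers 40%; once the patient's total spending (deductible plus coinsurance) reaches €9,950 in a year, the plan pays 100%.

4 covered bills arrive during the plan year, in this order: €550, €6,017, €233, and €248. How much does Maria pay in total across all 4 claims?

€4,612.60

Claim 1 (€550): entire amount goes to the deductible. Patient owes €550 (running OOP €550).
Claim 2 (€6,017): €2,439 finishes the deductible; €3,578 goes to coinsurance; patient's 40% is €1,431.20. Patient pays €3,870.20; OOP now €4,420.20.
Claim 3 (€233): 40% coinsurance on €233 = €93.20. Cost to patient: €93.20. OOP to date €4,513.40.
Claim 4 (€248): deductible met; 40% of €248 = €99.20. Patient pays €99.20; OOP now €4,612.60.
Total paid by the patient: €550 + €3,870.20 + €93.20 + €99.20 = €4,612.60.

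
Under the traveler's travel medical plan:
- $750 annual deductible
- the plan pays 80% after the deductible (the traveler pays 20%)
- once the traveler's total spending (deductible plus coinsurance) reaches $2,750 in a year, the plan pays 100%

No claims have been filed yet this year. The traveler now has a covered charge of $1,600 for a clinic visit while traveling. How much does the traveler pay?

$920

The full $750 deductible is still open; $750 of this bill applies to it.
The remaining $850 (= $1,600 − $750) moves to coinsurance.
20% of $850 = $170 falls to the traveler.
That puts the traveler's cost at $750 + $170 = $920 before any cap.
Total out-of-pocket so far would be $0 + $920 = $920, below the $2,750 cap — no reduction.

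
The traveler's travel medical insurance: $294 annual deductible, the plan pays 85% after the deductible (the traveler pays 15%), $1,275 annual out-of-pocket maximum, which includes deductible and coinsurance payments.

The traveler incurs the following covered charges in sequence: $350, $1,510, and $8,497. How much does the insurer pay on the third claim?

Claim 1 — $350: $294 to deductible, leaving $56; coinsurance $56 × 15% = $8.40. Traveler owes $302.40 (running OOP $302.40). Insurer: $350 − $302.40 = $47.60.
Claim 2 — $1,510: deductible met; 15% of $1,510 = $226.50. Cost to traveler: $226.50. OOP to date $528.90. Insurer: $1,510 − $226.50 = $1,283.50.
Claim 3 — $8,497: deductible already satisfied, so traveler's share is 15% × $8,497 = $1,274.55. OOP would hit $1,803.45 > $1,275, so the cap limits the traveler to $1,275 − $528.90 = $746.10. Insurer: $8,497 − $746.10 = $7,750.90.

$7,750.90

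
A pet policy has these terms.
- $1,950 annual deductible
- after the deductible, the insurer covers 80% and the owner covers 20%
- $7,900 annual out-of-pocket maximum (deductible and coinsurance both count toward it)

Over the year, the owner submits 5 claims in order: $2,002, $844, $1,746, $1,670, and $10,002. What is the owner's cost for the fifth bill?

$2,000.40

Claim 1 — $2,002: $1,950 to deductible, leaving $52; coinsurance $52 × 20% = $10.40. Owner pays $1,960.40; OOP now $1,960.40.
Claim 2 — $844: deductible met; 20% of $844 = $168.80. Owner owes $168.80 (running OOP $2,129.20).
Claim 3 — $1,746: deductible already satisfied, so owner's share is 20% × $1,746 = $349.20. Cost to owner: $349.20. OOP to date $2,478.40.
Claim 4 — $1,670: deductible met; 20% of $1,670 = $334. Owner owes $334 (running OOP $2,812.40).
Claim 5 — $10,002: 20% coinsurance on $10,002 = $2,000.40. Cost to owner: $2,000.40. OOP to date $4,812.80.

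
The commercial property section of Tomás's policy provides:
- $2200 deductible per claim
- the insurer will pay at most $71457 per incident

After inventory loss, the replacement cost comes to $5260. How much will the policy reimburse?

Less the $2200 deductible: $5260 − $2200 = $3060.
$3060 ≤ $71457, so the limit doesn't bind; insurer pays $3060.

$3060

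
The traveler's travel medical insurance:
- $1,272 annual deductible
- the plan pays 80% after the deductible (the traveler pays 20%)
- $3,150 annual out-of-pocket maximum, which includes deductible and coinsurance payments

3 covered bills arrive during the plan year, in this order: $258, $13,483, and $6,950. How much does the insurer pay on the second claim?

Claim 1 — $258: fully absorbed by the deductible. Traveler owes $258 (running OOP $258). Insurer: $258 − $258 = $0.
Claim 2 — $13,483: deductible takes $1,014, $12,469 remains; coinsurance $12,469 × 20% = $2,493.80. Together that's $1,014 + $2,493.80 = $3,507.80. OOP would hit $3,765.80 > $3,150, so the cap limits the traveler to $3,150 − $258 = $2,892. Insurer: $13,483 − $2,892 = $10,591.

$10,591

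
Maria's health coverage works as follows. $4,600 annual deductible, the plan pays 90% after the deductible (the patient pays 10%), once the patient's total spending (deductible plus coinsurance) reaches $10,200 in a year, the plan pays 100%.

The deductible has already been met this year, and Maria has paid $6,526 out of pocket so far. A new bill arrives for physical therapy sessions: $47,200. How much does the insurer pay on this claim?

The deductible is already satisfied, so the full bill goes to coinsurance.
10% of $47,200 = $4,720 falls to the patient.
That would bring total out-of-pocket to $11,246, past the $10,200 cap. The patient is capped at $10,200 − $6,526 = $3,674 on this claim.
The plan picks up $47,200 − $3,674 = $43,526.

$43,526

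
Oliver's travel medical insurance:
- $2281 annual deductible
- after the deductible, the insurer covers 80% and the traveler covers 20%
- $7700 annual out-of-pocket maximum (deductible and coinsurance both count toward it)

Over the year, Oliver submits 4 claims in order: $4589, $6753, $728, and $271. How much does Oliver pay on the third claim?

$145.60

Claim 1 ($4589): deductible takes $2281, $2308 remains; traveler's 20% is $461.60. Traveler owes $2742.60 (running OOP $2742.60).
Claim 2 ($6753): 20% coinsurance on $6753 = $1350.60. Cost to traveler: $1350.60. OOP to date $4093.20.
Claim 3 ($728): deductible already satisfied, so traveler's share is 20% × $728 = $145.60. Traveler pays $145.60; OOP now $4238.80.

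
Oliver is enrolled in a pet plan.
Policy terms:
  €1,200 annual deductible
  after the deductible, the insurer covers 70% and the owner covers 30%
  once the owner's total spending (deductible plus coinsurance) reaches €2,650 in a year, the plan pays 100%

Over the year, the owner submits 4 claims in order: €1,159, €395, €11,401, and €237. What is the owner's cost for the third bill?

€1,343.80

#1 (€1,159): fully absorbed by the deductible. Owner owes €1,159 (running OOP €1,159).
#2 (€395): €41 finishes the deductible; €354 goes to coinsurance; coinsurance €354 × 30% = €106.20. Cost to owner: €147.20. OOP to date €1,306.20.
#3 (€11,401): deductible already satisfied, so owner's share is 30% × €11,401 = €3,420.30. OOP would hit €4,726.50 > €2,650, so the cap limits the owner to €2,650 − €1,306.20 = €1,343.80.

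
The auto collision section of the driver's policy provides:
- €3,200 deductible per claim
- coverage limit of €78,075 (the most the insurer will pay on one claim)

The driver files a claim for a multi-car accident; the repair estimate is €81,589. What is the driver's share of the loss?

Less the €3,200 deductible: €81,589 − €3,200 = €78,389.
Since €78,389 > €78,075, the payout is capped at €78,075.
The driver bears the rest of the original loss: €81,589 − €78,075 = €3,514.

€3,514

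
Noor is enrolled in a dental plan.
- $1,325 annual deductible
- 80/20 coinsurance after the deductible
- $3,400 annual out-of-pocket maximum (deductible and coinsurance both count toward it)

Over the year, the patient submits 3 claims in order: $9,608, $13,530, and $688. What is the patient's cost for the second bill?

Claim 1 ($9,608): $1,325 to deductible, leaving $8,283; coinsurance $8,283 × 20% = $1,656.60. Cost to patient: $2,981.60. OOP to date $2,981.60.
Claim 2 ($13,530): 20% coinsurance on $13,530 = $2,706. Adding that to $2,981.60 gives $5,687.60, past the $3,400 cap; patient pays only $3,400 − $2,981.60 = $418.40.

$418.40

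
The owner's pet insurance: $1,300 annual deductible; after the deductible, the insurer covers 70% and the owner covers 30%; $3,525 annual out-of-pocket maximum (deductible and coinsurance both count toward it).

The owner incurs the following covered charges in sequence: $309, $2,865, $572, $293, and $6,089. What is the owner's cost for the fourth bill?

$87.90

Claim 1 ($309): entire amount goes to the deductible. Owner pays $309; OOP now $309.
Claim 2 ($2,865): $991 to deductible, leaving $1,874; coinsurance $1,874 × 30% = $562.20. Owner owes $1,553.20 (running OOP $1,862.20).
Claim 3 ($572): deductible met; 30% of $572 = $171.60. Cost to owner: $171.60. OOP to date $2,033.80.
Claim 4 ($293): deductible already satisfied, so owner's share is 30% × $293 = $87.90. Owner pays $87.90; OOP now $2,121.70.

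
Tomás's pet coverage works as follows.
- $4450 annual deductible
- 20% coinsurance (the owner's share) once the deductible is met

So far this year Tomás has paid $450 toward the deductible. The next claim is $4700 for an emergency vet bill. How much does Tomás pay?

$4140

Remaining deductible: $4450 − $450 = $4000.
After the $4000 deductible portion, $4700 − $4000 = $700 is subject to coinsurance.
Coinsurance: $700 × 20% = $140.
That puts the owner's cost at $4000 + $140 = $4140.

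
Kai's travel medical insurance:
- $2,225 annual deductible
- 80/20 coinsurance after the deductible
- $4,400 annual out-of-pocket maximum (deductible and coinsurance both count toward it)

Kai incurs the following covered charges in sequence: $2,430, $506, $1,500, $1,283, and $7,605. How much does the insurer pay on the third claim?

Bill 1, $2,430: $2,225 finishes the deductible; $205 goes to coinsurance; coinsurance $205 × 20% = $41. Cost to traveler: $2,266. OOP to date $2,266. Plan pays $2,430 − $2,266 = $164.
Bill 2, $506: 20% coinsurance on $506 = $101.20. Cost to traveler: $101.20. OOP to date $2,367.20. Plan pays $506 − $101.20 = $404.80.
Bill 3, $1,500: 20% coinsurance on $1,500 = $300. Traveler pays $300; OOP now $2,667.20. Plan pays $1,500 − $300 = $1,200.

$1,200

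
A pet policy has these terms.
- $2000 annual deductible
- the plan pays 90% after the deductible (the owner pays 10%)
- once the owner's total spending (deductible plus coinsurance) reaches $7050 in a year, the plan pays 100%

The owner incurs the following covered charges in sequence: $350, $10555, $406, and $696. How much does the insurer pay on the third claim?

$365.40

Claim 1 ($350): all of it applies to the deductible. Owner owes $350 (running OOP $350). Insurer: $350 − $350 = $0.
Claim 2 ($10555): deductible takes $1650, $8905 remains; owner's 10% is $890.50. Cost to owner: $2540.50. OOP to date $2890.50. Plan pays $10555 − $2540.50 = $8014.50.
Claim 3 ($406): deductible already satisfied, so owner's share is 10% × $406 = $40.60. Cost to owner: $40.60. OOP to date $2931.10. Insurer: $406 − $40.60 = $365.40.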